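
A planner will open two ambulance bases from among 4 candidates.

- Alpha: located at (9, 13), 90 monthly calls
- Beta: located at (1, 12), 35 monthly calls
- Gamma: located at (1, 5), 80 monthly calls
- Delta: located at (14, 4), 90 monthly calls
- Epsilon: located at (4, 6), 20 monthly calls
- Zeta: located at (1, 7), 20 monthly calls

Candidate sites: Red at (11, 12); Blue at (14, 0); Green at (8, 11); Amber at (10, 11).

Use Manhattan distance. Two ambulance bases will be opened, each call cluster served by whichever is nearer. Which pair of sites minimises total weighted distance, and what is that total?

Evaluate every pair (each demand assigned to the nearer of the two):
  {Blue, Green}: total = 2350
  {Blue, Amber}: total = 2660
  {Red, Blue}: total = 2900
  {Red, Green}: total = 2980
  {Green, Amber}: total = 2980
  {Red, Amber}: total = 3290
Best pair: {Blue, Green} with total 2350.

{Blue, Green}, total 2350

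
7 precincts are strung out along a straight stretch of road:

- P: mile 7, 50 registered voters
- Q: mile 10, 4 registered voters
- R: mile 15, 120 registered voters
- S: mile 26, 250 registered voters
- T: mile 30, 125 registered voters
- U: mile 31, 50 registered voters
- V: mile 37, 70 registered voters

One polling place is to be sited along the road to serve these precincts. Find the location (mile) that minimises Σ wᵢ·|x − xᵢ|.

For a sum of weighted absolute distances on a line, the optimum is the weighted median (not the mean). Total weight W = 669; half-weight = 334.5.
Sort by position and accumulate weight:
  mile 7 (P, w=50) → cum 50
  mile 10 (Q, w=4) → cum 54
  mile 15 (R, w=120) → cum 174
  mile 26 (S, w=250) → cum 424  ≥ 334.5 → median here
  mile 30 (T, w=125) → cum 549
  mile 31 (U, w=50) → cum 599
  mile 37 (V, w=70) → cum 669
Optimal location: mile 26.

x = 26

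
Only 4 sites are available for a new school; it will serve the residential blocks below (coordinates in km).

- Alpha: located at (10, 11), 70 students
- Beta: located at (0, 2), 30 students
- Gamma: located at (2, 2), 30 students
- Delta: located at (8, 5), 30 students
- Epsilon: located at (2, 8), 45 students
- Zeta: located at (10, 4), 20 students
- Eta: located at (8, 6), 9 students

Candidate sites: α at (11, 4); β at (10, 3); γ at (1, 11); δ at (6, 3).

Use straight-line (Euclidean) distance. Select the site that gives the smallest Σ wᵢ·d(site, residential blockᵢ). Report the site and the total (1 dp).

δ, total 1420.2 km

Total weighted distance at each candidate:
  α (11, 4): total = 1697.5
  β (10, 3): total = 1665.2
  γ (1, 11): total = 1897.7
  δ (6, 3): total = 1420.2
Minimum is at δ with total 1420.2 km.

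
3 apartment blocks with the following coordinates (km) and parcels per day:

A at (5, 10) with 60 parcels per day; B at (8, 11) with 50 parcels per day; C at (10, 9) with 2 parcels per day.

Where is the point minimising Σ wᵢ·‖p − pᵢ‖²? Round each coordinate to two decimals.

(6.43, 10.43)

The minimiser of Σwᵢ‖p−pᵢ‖² is the weighted centroid p* = (Σwᵢpᵢ)/(Σwᵢ).
Σwᵢ = 112.
Σwᵢxᵢ = 60·5 + 50·8 + 2·10 = 720.
Σwᵢyᵢ = 60·10 + 50·11 + 2·9 = 1168.
x* = 720/112 = 6.43, y* = 1168/112 = 10.43.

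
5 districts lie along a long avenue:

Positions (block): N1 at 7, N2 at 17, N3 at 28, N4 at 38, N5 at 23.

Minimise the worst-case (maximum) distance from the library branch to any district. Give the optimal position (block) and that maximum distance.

location 22.5, max distance 15.5

The 1-center on a line is the midpoint of the two extreme points: leftmost at 7, rightmost at 38.
Optimal location = (7 + 38)/2 = 22.5; maximum distance = (38 − 7)/2 = 15.5.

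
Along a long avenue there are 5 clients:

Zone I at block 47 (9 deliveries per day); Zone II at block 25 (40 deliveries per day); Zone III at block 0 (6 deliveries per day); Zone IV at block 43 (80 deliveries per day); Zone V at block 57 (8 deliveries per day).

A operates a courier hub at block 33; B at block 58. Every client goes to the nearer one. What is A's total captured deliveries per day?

126

The indifferent point is the midpoint (33+58)/2 = 45.5; clients left of it (closer to A at 33) go to A, those right go to B.
  Zone III at 0 (w=6) → A
  Zone II at 25 (w=40) → A
  Zone IV at 43 (w=80) → A
  Zone I at 47 (w=9) → B
  Zone V at 57 (w=8) → B
A captures 126; B captures 17.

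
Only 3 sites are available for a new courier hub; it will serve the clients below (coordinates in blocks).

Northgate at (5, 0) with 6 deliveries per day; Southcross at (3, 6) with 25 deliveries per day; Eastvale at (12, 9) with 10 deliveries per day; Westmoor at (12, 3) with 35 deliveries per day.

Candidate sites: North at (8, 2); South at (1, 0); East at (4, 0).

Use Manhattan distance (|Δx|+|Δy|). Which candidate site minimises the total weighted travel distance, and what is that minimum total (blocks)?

North, total 540 blocks

Total weighted distance at each candidate:
  North (8, 2): total = 540
  South (1, 0): total = 914
  East (4, 0): total = 736
Minimum is at North with total 540 blocks.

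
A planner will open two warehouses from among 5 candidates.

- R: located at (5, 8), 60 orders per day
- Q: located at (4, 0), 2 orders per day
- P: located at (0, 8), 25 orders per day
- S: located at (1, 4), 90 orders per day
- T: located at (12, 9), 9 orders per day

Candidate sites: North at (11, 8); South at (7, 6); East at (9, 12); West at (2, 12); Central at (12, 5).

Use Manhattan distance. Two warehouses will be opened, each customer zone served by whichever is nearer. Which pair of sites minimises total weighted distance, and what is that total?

Evaluate every pair (each demand assigned to the nearer of the two):
  {South, West}: total = 1200
  {North, South}: total = 1221
  {South, Central}: total = 1239
  {South, East}: total = 1257
  {North, West}: total = 1366
  {West, Central}: total = 1442
  {East, West}: total = 1462
  {North, Central}: total = 1759
  {North, East}: total = 1943
  {East, Central}: total = 1947
Best pair: {South, West} with total 1200.

{South, West}, total 1200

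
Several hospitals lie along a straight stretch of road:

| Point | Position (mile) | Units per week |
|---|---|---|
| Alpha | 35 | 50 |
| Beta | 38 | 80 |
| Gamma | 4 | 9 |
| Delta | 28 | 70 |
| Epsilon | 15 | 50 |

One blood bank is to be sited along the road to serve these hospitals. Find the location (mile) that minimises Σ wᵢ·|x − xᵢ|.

For a sum of weighted absolute distances on a line, the optimum is the weighted median (not the mean). Total weight W = 259; half-weight = 129.5.
Sort by position and accumulate weight:
  mile 4 (Gamma, w=9) → cum 9
  mile 15 (Epsilon, w=50) → cum 59
  mile 28 (Delta, w=70) → cum 129
  mile 35 (Alpha, w=50) → cum 179  ≥ 129.5 → median here
  mile 38 (Beta, w=80) → cum 259
Optimal location: mile 35.

x = 35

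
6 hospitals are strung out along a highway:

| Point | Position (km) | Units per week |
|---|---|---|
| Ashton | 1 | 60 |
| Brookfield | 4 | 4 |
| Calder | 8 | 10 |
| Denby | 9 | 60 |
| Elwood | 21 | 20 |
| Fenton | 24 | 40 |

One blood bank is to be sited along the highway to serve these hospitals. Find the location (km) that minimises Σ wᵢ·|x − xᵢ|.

x = 9

For a sum of weighted absolute distances on a line, the optimum is the weighted median (not the mean). Total weight W = 194; half-weight = 97.
Sort by position and accumulate weight:
  km 1 (Ashton, w=60) → cum 60
  km 4 (Brookfield, w=4) → cum 64
  km 8 (Calder, w=10) → cum 74
  km 9 (Denby, w=60) → cum 134  ≥ 97 → median here
  km 21 (Elwood, w=20) → cum 154
  km 24 (Fenton, w=40) → cum 194
Optimal location: km 9.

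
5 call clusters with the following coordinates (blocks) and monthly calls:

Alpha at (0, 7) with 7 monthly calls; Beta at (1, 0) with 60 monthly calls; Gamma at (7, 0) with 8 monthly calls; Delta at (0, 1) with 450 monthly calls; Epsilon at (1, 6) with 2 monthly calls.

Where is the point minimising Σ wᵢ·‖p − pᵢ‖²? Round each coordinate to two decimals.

(0.22, 0.97)

The minimiser of Σwᵢ‖p−pᵢ‖² is the weighted centroid p* = (Σwᵢpᵢ)/(Σwᵢ).
Σwᵢ = 527.
Σwᵢxᵢ = 7·0 + 60·1 + 8·7 + 450·0 + 2·1 = 118.
Σwᵢyᵢ = 7·7 + 60·0 + 8·0 + 450·1 + 2·6 = 511.
x* = 118/527 = 0.22, y* = 511/527 = 0.97.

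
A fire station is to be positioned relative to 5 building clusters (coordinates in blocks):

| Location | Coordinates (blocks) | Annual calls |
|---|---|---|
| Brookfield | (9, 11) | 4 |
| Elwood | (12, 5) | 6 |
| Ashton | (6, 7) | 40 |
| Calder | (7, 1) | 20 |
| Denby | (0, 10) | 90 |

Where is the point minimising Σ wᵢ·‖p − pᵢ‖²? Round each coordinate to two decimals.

(3.05, 7.96)

The minimiser of Σwᵢ‖p−pᵢ‖² is the weighted centroid p* = (Σwᵢpᵢ)/(Σwᵢ).
Σwᵢ = 160.
Σwᵢxᵢ = 4·9 + 6·12 + 40·6 + 20·7 + 90·0 = 488.
Σwᵢyᵢ = 4·11 + 6·5 + 40·7 + 20·1 + 90·10 = 1274.
x* = 488/160 = 3.05, y* = 1274/160 = 7.96.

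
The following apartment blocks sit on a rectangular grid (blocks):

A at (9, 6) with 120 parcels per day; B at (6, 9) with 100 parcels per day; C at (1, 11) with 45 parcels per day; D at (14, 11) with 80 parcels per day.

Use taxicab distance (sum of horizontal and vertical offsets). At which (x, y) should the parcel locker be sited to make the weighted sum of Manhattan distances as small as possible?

Manhattan distance separates: Σwᵢ(|x−xᵢ|+|y−yᵢ|) = Σwᵢ|x−xᵢ| + Σwᵢ|y−yᵢ|, so x and y are optimised independently as 1-D weighted medians.
Total weight W = 345; half = 172.5.
x-coordinate, sorted with cumulative weight:
  x=1 (C, w=45) cum 45
  x=6 (B, w=100) cum 145
  x=9 (A, w=120) cum 265  ← median
  x=14 (D, w=80) cum 345
⇒ x* = 9
y-coordinate, sorted with cumulative weight:
  y=6 (A, w=120) cum 120
  y=9 (B, w=100) cum 220  ← median
  y=11 (C, w=45) cum 265
  y=11 (D, w=80) cum 345
⇒ y* = 9

(9, 9)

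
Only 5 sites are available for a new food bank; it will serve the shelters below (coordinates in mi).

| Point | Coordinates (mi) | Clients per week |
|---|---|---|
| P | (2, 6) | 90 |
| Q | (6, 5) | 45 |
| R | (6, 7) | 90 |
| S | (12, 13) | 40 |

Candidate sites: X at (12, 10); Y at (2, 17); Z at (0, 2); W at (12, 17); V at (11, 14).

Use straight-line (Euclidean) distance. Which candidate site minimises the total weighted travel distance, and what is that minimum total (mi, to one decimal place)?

Total weighted distance at each candidate:
  X (12, 10): total = 2044.5
  Y (2, 17): total = 2959.4
  Z (0, 2): total = 2058.4
  W (12, 17): total = 3151.3
  V (11, 14): total = 2377.8
Minimum is at X with total 2044.5 mi.

X, total 2044.5 mi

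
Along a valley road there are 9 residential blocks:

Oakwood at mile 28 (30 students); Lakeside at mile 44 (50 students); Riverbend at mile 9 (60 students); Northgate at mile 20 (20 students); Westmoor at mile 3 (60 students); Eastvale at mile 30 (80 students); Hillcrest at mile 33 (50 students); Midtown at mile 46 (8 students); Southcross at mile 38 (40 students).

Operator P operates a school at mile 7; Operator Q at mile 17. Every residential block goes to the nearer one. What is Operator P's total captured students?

120

The indifferent point is the midpoint (7+17)/2 = 12; residential blocks left of it (closer to Operator P at 7) go to Operator P, those right go to Operator Q.
  Westmoor at 3 (w=60) → Operator P
  Riverbend at 9 (w=60) → Operator P
  Northgate at 20 (w=20) → Operator Q
  Oakwood at 28 (w=30) → Operator Q
  Eastvale at 30 (w=80) → Operator Q
  Hillcrest at 33 (w=50) → Operator Q
  Southcross at 38 (w=40) → Operator Q
  Lakeside at 44 (w=50) → Operator Q
  Midtown at 46 (w=8) → Operator Q
Operator P captures 120; Operator Q captures 278.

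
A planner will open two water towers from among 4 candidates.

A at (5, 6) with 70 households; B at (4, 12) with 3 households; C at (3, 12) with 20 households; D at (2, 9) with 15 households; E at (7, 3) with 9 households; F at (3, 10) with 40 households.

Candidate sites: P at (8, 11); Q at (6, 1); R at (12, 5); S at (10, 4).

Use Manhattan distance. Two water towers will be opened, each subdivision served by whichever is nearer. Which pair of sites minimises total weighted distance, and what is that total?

Evaluate every pair (each demand assigned to the nearer of the two):
  {P, Q}: total = 942
  {P, S}: total = 1021
  {P, R}: total = 1118
  {Q, R}: total = 1426
  {Q, S}: total = 1426
  {R, S}: total = 1583
Best pair: {P, Q} with total 942.

{P, Q}, total 942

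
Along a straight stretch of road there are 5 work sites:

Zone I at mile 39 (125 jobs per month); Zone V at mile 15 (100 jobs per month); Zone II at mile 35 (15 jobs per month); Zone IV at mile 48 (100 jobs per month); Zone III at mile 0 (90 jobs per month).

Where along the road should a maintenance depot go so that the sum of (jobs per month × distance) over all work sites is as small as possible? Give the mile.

x = 39

For a sum of weighted absolute distances on a line, the optimum is the weighted median (not the mean). Total weight W = 430; half-weight = 215.
Sort by position and accumulate weight:
  mile 0 (Zone III, w=90) → cum 90
  mile 15 (Zone V, w=100) → cum 190
  mile 35 (Zone II, w=15) → cum 205
  mile 39 (Zone I, w=125) → cum 330  ≥ 215 → median here
  mile 48 (Zone IV, w=100) → cum 430
Optimal location: mile 39.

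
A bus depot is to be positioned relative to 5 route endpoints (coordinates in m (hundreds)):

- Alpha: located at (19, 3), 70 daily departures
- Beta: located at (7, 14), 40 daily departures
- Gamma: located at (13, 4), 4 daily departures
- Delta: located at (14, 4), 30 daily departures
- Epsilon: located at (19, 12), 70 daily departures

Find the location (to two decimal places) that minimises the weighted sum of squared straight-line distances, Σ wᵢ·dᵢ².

The minimiser of Σwᵢ‖p−pᵢ‖² is the weighted centroid p* = (Σwᵢpᵢ)/(Σwᵢ).
Σwᵢ = 214.
Σwᵢxᵢ = 70·19 + 40·7 + 4·13 + 30·14 + 70·19 = 3412.
Σwᵢyᵢ = 70·3 + 40·14 + 4·4 + 30·4 + 70·12 = 1746.
x* = 3412/214 = 15.94, y* = 1746/214 = 8.16.

(15.94, 8.16)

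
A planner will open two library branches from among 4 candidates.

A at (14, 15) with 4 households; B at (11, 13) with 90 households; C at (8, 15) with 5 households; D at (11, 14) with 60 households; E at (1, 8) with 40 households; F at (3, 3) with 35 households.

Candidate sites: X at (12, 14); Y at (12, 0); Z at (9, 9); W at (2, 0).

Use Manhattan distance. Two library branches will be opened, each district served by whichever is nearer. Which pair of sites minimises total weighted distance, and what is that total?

Evaluate every pair (each demand assigned to the nearer of the two):
  {X, W}: total = 777
  {X, Z}: total = 1057
  {X, Y}: total = 1377
  {Z, W}: total = 1539
  {Y, Z}: total = 1819
  {Y, W}: total = 2823
Best pair: {X, W} with total 777.

{X, W}, total 777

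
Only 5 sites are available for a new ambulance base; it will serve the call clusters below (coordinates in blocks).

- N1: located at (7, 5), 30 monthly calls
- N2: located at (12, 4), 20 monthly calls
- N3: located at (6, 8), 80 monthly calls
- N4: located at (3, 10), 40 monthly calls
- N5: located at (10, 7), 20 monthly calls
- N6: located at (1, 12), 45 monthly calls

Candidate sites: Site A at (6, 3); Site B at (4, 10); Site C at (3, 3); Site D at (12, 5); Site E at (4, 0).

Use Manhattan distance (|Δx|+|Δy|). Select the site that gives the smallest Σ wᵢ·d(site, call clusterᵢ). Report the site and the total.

Total weighted distance at each candidate:
  Site A (6, 3): total = 1820
  Site B (4, 10): total = 1285
  Site C (3, 3): total = 2015
  Site D (12, 5): total = 2340
  Site E (4, 0): total = 2655
Minimum is at Site B with total 1285 blocks.

Site B, total 1285 blocks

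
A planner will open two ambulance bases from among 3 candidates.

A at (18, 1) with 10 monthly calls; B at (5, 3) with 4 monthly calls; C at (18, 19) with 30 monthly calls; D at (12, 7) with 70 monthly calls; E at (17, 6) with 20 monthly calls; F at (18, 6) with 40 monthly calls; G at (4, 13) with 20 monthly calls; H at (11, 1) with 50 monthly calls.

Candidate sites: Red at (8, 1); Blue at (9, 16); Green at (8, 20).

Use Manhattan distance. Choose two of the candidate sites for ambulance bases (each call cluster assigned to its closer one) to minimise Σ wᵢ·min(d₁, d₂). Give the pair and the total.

{Red, Blue}, total 2370

Evaluate every pair (each demand assigned to the nearer of the two):
  {Red, Blue}: total = 2370
  {Red, Green}: total = 2400
  {Blue, Green}: total = 3608
Best pair: {Red, Blue} with total 2370.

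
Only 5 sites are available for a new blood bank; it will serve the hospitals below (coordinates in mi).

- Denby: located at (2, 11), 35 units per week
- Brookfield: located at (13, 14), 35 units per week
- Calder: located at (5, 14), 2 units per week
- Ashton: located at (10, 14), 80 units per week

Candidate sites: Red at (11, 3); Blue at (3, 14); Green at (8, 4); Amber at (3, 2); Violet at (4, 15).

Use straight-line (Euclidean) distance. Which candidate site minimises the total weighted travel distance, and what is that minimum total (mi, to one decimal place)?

Violet, total 962.9 mi

Total weighted distance at each candidate:
  Red (11, 3): total = 1721.5
  Blue (3, 14): total = 1024.7
  Green (8, 4): total = 1550.7
  Amber (3, 2): total = 1999.4
  Violet (4, 15): total = 962.9
Minimum is at Violet with total 962.9 mi.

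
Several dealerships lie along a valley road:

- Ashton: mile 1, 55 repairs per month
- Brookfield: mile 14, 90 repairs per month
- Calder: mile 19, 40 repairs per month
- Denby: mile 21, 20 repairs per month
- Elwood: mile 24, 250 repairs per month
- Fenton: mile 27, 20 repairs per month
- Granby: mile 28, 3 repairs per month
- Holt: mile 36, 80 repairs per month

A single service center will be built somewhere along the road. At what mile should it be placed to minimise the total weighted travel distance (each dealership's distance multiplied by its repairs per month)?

For a sum of weighted absolute distances on a line, the optimum is the weighted median (not the mean). Total weight W = 558; half-weight = 279.
Sort by position and accumulate weight:
  mile 1 (Ashton, w=55) → cum 55
  mile 14 (Brookfield, w=90) → cum 145
  mile 19 (Calder, w=40) → cum 185
  mile 21 (Denby, w=20) → cum 205
  mile 24 (Elwood, w=250) → cum 455  ≥ 279 → median here
  mile 27 (Fenton, w=20) → cum 475
  mile 28 (Granby, w=3) → cum 478
  mile 36 (Holt, w=80) → cum 558
Optimal location: mile 24.

x = 24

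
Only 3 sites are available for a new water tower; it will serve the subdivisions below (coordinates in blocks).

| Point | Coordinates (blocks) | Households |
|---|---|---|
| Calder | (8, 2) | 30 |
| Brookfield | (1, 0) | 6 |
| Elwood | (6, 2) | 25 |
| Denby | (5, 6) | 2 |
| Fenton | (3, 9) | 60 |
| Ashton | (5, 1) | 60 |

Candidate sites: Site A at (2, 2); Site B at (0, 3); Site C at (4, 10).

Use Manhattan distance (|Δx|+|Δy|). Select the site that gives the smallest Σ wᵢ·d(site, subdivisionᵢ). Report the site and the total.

Site A, total 1032 blocks

Total weighted distance at each candidate:
  Site A (2, 2): total = 1032
  Site B (0, 3): total = 1445
  Site C (4, 10): total = 1418
Minimum is at Site A with total 1032 blocks.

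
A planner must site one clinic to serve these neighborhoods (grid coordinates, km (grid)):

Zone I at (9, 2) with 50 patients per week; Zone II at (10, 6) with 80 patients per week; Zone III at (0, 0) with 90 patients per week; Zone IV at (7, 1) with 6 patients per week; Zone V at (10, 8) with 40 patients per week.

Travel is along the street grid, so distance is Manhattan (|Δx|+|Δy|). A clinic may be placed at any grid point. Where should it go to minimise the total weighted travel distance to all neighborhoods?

(9, 2)

Manhattan distance separates: Σwᵢ(|x−xᵢ|+|y−yᵢ|) = Σwᵢ|x−xᵢ| + Σwᵢ|y−yᵢ|, so x and y are optimised independently as 1-D weighted medians.
Total weight W = 266; half = 133.
x-coordinate, sorted with cumulative weight:
  x=0 (Zone III, w=90) cum 90
  x=7 (Zone IV, w=6) cum 96
  x=9 (Zone I, w=50) cum 146  ← median
  x=10 (Zone II, w=80) cum 226
  x=10 (Zone V, w=40) cum 266
⇒ x* = 9
y-coordinate, sorted with cumulative weight:
  y=0 (Zone III, w=90) cum 90
  y=1 (Zone IV, w=6) cum 96
  y=2 (Zone I, w=50) cum 146  ← median
  y=6 (Zone II, w=80) cum 226
  y=8 (Zone V, w=40) cum 266
⇒ y* = 2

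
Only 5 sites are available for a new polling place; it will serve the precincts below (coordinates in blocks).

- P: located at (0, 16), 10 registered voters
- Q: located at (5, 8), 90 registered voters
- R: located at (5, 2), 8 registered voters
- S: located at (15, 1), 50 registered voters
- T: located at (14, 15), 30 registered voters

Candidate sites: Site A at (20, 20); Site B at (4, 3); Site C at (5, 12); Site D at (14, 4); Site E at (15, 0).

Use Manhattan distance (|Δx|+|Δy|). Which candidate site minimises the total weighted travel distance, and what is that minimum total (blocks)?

Site C, total 1940 blocks

Total weighted distance at each candidate:
  Site A (20, 20): total = 4464
  Site B (4, 3): total = 2036
  Site C (5, 12): total = 1940
  Site D (14, 4): total = 2048
  Site E (15, 0): total = 2556
Minimum is at Site C with total 1940 blocks.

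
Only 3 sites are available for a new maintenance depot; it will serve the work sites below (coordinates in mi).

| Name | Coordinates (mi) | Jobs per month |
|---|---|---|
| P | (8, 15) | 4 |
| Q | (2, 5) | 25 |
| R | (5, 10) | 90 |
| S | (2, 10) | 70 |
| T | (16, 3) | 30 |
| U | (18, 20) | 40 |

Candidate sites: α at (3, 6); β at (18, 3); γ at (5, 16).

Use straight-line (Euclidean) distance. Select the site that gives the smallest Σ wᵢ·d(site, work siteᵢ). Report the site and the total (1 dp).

Total weighted distance at each candidate:
  α (3, 6): total = 1988.6
  β (18, 3): total = 3756.9
  γ (5, 16): total = 2362.2
Minimum is at α with total 1988.6 mi.

α, total 1988.6 mi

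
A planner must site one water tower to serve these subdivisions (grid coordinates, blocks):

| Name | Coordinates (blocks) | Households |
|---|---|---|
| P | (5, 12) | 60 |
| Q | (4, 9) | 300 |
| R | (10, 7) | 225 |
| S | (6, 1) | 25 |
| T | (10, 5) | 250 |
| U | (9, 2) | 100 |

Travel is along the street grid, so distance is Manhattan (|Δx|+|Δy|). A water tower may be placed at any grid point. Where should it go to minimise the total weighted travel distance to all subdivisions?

(9, 7)

Manhattan distance separates: Σwᵢ(|x−xᵢ|+|y−yᵢ|) = Σwᵢ|x−xᵢ| + Σwᵢ|y−yᵢ|, so x and y are optimised independently as 1-D weighted medians.
Total weight W = 960; half = 480.
x-coordinate, sorted with cumulative weight:
  x=4 (Q, w=300) cum 300
  x=5 (P, w=60) cum 360
  x=6 (S, w=25) cum 385
  x=9 (U, w=100) cum 485  ← median
  x=10 (R, w=225) cum 710
  x=10 (T, w=250) cum 960
⇒ x* = 9
y-coordinate, sorted with cumulative weight:
  y=1 (S, w=25) cum 25
  y=2 (U, w=100) cum 125
  y=5 (T, w=250) cum 375
  y=7 (R, w=225) cum 600  ← median
  y=9 (Q, w=300) cum 900
  y=12 (P, w=60) cum 960
⇒ y* = 7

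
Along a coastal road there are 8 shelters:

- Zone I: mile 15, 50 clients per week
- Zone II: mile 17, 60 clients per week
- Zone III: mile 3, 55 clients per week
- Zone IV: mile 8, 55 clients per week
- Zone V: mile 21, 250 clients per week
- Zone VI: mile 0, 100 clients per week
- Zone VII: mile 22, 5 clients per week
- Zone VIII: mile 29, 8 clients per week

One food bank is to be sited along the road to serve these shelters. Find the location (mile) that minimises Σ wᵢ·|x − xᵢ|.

x = 17

For a sum of weighted absolute distances on a line, the optimum is the weighted median (not the mean). Total weight W = 583; half-weight = 291.5.
Sort by position and accumulate weight:
  mile 0 (Zone VI, w=100) → cum 100
  mile 3 (Zone III, w=55) → cum 155
  mile 8 (Zone IV, w=55) → cum 210
  mile 15 (Zone I, w=50) → cum 260
  mile 17 (Zone II, w=60) → cum 320  ≥ 291.5 → median here
  mile 21 (Zone V, w=250) → cum 570
  mile 22 (Zone VII, w=5) → cum 575
  mile 29 (Zone VIII, w=8) → cum 583
Optimal location: mile 17.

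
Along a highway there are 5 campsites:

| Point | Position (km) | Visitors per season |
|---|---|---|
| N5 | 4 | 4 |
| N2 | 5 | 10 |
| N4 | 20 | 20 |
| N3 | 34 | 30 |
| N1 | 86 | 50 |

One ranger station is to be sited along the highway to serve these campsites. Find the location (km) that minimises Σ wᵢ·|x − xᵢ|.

x = 34

For a sum of weighted absolute distances on a line, the optimum is the weighted median (not the mean). Total weight W = 114; half-weight = 57.
Sort by position and accumulate weight:
  km 4 (N5, w=4) → cum 4
  km 5 (N2, w=10) → cum 14
  km 20 (N4, w=20) → cum 34
  km 34 (N3, w=30) → cum 64  ≥ 57 → median here
  km 86 (N1, w=50) → cum 114
Optimal location: km 34.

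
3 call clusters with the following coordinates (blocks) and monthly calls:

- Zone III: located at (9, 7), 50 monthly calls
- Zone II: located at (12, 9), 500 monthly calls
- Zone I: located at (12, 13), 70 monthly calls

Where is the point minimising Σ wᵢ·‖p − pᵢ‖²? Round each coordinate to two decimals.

The minimiser of Σwᵢ‖p−pᵢ‖² is the weighted centroid p* = (Σwᵢpᵢ)/(Σwᵢ).
Σwᵢ = 620.
Σwᵢxᵢ = 50·9 + 500·12 + 70·12 = 7290.
Σwᵢyᵢ = 50·7 + 500·9 + 70·13 = 5760.
x* = 7290/620 = 11.76, y* = 5760/620 = 9.29.

(11.76, 9.29)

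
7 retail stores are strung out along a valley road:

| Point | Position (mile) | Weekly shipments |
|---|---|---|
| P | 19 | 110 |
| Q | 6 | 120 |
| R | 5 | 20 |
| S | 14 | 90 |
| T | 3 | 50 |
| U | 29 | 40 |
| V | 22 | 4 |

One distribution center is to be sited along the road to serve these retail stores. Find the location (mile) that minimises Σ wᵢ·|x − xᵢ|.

For a sum of weighted absolute distances on a line, the optimum is the weighted median (not the mean). Total weight W = 434; half-weight = 217.
Sort by position and accumulate weight:
  mile 3 (T, w=50) → cum 50
  mile 5 (R, w=20) → cum 70
  mile 6 (Q, w=120) → cum 190
  mile 14 (S, w=90) → cum 280  ≥ 217 → median here
  mile 19 (P, w=110) → cum 390
  mile 22 (V, w=4) → cum 394
  mile 29 (U, w=40) → cum 434
Optimal location: mile 14.

x = 14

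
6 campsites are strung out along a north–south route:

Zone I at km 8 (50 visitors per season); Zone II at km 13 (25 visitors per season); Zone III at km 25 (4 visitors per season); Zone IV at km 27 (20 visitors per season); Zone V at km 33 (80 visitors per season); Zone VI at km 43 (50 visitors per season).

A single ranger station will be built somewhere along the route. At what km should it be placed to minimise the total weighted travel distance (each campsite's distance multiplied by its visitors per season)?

x = 33

For a sum of weighted absolute distances on a line, the optimum is the weighted median (not the mean). Total weight W = 229; half-weight = 114.5.
Sort by position and accumulate weight:
  km 8 (Zone I, w=50) → cum 50
  km 13 (Zone II, w=25) → cum 75
  km 25 (Zone III, w=4) → cum 79
  km 27 (Zone IV, w=20) → cum 99
  km 33 (Zone V, w=80) → cum 179  ≥ 114.5 → median here
  km 43 (Zone VI, w=50) → cum 229
Optimal location: km 33.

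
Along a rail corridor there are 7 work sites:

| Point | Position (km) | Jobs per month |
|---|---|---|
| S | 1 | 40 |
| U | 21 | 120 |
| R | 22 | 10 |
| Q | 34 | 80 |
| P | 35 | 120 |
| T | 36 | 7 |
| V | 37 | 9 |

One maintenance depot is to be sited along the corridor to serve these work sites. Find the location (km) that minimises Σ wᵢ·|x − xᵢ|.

x = 34

For a sum of weighted absolute distances on a line, the optimum is the weighted median (not the mean). Total weight W = 386; half-weight = 193.
Sort by position and accumulate weight:
  km 1 (S, w=40) → cum 40
  km 21 (U, w=120) → cum 160
  km 22 (R, w=10) → cum 170
  km 34 (Q, w=80) → cum 250  ≥ 193 → median here
  km 35 (P, w=120) → cum 370
  km 36 (T, w=7) → cum 377
  km 37 (V, w=9) → cum 386
Optimal location: km 34.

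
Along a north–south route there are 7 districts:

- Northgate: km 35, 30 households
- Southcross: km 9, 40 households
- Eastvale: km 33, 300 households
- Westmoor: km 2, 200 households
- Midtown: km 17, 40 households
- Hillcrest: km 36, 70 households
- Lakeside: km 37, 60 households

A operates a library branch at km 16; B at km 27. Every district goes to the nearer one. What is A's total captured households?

The indifferent point is the midpoint (16+27)/2 = 21.5; districts left of it (closer to A at 16) go to A, those right go to B.
  Westmoor at 2 (w=200) → A
  Southcross at 9 (w=40) → A
  Midtown at 17 (w=40) → A
  Eastvale at 33 (w=300) → B
  Northgate at 35 (w=30) → B
  Hillcrest at 36 (w=70) → B
  Lakeside at 37 (w=60) → B
A captures 280; B captures 460.

280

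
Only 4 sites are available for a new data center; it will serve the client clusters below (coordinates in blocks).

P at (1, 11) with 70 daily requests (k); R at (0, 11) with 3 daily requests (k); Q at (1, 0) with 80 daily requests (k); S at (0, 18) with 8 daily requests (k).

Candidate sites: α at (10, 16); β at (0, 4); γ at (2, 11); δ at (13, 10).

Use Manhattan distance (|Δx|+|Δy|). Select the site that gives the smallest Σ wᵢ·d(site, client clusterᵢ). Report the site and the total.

Total weighted distance at each candidate:
  α (10, 16): total = 3121
  β (0, 4): total = 1093
  γ (2, 11): total = 1108
  δ (13, 10): total = 2880
Minimum is at β with total 1093 blocks.

β, total 1093 blocks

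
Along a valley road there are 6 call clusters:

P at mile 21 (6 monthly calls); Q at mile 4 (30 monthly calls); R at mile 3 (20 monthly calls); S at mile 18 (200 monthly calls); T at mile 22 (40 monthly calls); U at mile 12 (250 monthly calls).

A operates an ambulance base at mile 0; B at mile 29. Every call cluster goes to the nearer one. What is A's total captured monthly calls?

300

The indifferent point is the midpoint (0+29)/2 = 14.5; call clusters left of it (closer to A at 0) go to A, those right go to B.
  R at 3 (w=20) → A
  Q at 4 (w=30) → A
  U at 12 (w=250) → A
  S at 18 (w=200) → B
  P at 21 (w=6) → B
  T at 22 (w=40) → B
A captures 300; B captures 246.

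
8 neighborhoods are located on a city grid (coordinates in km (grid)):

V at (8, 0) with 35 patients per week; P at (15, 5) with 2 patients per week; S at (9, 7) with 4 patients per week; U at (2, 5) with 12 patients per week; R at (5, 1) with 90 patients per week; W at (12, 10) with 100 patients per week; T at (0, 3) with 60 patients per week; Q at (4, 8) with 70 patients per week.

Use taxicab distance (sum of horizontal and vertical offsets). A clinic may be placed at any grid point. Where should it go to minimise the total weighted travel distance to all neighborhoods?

(5, 5)

Manhattan distance separates: Σwᵢ(|x−xᵢ|+|y−yᵢ|) = Σwᵢ|x−xᵢ| + Σwᵢ|y−yᵢ|, so x and y are optimised independently as 1-D weighted medians.
Total weight W = 373; half = 186.5.
x-coordinate, sorted with cumulative weight:
  x=0 (T, w=60) cum 60
  x=2 (U, w=12) cum 72
  x=4 (Q, w=70) cum 142
  x=5 (R, w=90) cum 232  ← median
  x=8 (V, w=35) cum 267
  x=9 (S, w=4) cum 271
  x=12 (W, w=100) cum 371
  x=15 (P, w=2) cum 373
⇒ x* = 5
y-coordinate, sorted with cumulative weight:
  y=0 (V, w=35) cum 35
  y=1 (R, w=90) cum 125
  y=3 (T, w=60) cum 185
  y=5 (P, w=2) cum 187  ← median
  y=5 (U, w=12) cum 199
  y=7 (S, w=4) cum 203
  y=8 (Q, w=70) cum 273
  y=10 (W, w=100) cum 373
⇒ y* = 5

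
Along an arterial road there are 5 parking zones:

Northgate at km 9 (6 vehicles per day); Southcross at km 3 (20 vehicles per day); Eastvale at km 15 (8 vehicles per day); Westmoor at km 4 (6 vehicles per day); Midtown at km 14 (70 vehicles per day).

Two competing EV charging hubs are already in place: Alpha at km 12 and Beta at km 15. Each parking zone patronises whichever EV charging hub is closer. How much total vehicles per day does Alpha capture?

32

The indifferent point is the midpoint (12+15)/2 = 13.5; parking zones left of it (closer to Alpha at 12) go to Alpha, those right go to Beta.
  Southcross at 3 (w=20) → Alpha
  Westmoor at 4 (w=6) → Alpha
  Northgate at 9 (w=6) → Alpha
  Midtown at 14 (w=70) → Beta
  Eastvale at 15 (w=8) → Beta
Alpha captures 32; Beta captures 78.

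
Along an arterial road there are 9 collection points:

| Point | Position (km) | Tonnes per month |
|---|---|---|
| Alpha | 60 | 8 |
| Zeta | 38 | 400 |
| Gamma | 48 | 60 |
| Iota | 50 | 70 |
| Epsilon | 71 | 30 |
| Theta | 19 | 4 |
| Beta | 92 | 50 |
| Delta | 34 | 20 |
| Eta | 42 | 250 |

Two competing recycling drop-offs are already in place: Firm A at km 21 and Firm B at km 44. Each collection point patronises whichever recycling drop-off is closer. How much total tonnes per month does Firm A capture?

The indifferent point is the midpoint (21+44)/2 = 32.5; collection points left of it (closer to Firm A at 21) go to Firm A, those right go to Firm B.
  Theta at 19 (w=4) → Firm A
  Delta at 34 (w=20) → Firm B
  Zeta at 38 (w=400) → Firm B
  Eta at 42 (w=250) → Firm B
  Gamma at 48 (w=60) → Firm B
  Iota at 50 (w=70) → Firm B
  Alpha at 60 (w=8) → Firm B
  Epsilon at 71 (w=30) → Firm B
  Beta at 92 (w=50) → Firm B
Firm A captures 4; Firm B captures 888.

4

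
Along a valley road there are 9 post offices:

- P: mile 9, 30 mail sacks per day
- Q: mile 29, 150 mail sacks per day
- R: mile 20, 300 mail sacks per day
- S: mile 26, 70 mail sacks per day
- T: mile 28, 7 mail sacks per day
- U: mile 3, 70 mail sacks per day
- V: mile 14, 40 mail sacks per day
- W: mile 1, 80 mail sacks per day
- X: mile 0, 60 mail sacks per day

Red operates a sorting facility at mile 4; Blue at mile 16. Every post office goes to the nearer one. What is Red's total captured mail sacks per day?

240

The indifferent point is the midpoint (4+16)/2 = 10; post offices left of it (closer to Red at 4) go to Red, those right go to Blue.
  X at 0 (w=60) → Red
  W at 1 (w=80) → Red
  U at 3 (w=70) → Red
  P at 9 (w=30) → Red
  V at 14 (w=40) → Blue
  R at 20 (w=300) → Blue
  S at 26 (w=70) → Blue
  T at 28 (w=7) → Blue
  Q at 29 (w=150) → Blue
Red captures 240; Blue captures 567.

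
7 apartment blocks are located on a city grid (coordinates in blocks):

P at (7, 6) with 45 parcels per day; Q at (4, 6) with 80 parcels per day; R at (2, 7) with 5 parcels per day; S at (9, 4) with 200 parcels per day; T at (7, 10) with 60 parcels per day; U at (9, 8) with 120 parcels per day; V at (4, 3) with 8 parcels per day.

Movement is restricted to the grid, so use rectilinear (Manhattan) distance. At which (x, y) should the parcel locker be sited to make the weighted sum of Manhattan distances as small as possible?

(9, 6)

Manhattan distance separates: Σwᵢ(|x−xᵢ|+|y−yᵢ|) = Σwᵢ|x−xᵢ| + Σwᵢ|y−yᵢ|, so x and y are optimised independently as 1-D weighted medians.
Total weight W = 518; half = 259.
x-coordinate, sorted with cumulative weight:
  x=2 (R, w=5) cum 5
  x=4 (Q, w=80) cum 85
  x=4 (V, w=8) cum 93
  x=7 (P, w=45) cum 138
  x=7 (T, w=60) cum 198
  x=9 (S, w=200) cum 398  ← median
  x=9 (U, w=120) cum 518
⇒ x* = 9
y-coordinate, sorted with cumulative weight:
  y=3 (V, w=8) cum 8
  y=4 (S, w=200) cum 208
  y=6 (P, w=45) cum 253
  y=6 (Q, w=80) cum 333  ← median
  y=7 (R, w=5) cum 338
  y=8 (U, w=120) cum 458
  y=10 (T, w=60) cum 518
⇒ y* = 6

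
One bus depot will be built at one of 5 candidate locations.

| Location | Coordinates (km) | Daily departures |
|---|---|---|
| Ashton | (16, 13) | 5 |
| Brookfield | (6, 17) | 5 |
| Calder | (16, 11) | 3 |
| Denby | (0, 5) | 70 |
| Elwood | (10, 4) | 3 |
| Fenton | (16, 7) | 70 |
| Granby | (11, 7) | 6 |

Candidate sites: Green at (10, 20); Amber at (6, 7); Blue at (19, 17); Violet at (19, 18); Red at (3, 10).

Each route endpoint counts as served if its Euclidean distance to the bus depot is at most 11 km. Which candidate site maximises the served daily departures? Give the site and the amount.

Amber, covering 157

Coverage radius r = 11 km; a point is covered iff (Δx)²+(Δy)² ≤ 11² = 121.
  Green (10, 20): covers {Ashton, Brookfield, Calder} → 13
  Amber (6, 7): covers {Brookfield, Calder, Denby, Elwood, Fenton, Granby} → 157
  Blue (19, 17): covers {Ashton, Calder, Fenton} → 78
  Violet (19, 18): covers {Ashton, Calder} → 8
  Red (3, 10): covers {Brookfield, Denby, Elwood, Granby} → 84
Maximum coverage at Amber: 157 daily departures.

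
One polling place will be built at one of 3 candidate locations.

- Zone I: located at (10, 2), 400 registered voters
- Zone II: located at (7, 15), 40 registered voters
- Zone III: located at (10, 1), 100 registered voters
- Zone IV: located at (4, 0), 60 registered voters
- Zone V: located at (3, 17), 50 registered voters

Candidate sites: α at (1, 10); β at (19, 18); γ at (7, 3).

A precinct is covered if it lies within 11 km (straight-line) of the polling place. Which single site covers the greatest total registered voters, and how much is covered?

γ, covering 560

Coverage radius r = 11 km; a point is covered iff (Δx)²+(Δy)² ≤ 11² = 121.
  α (1, 10): covers {Zone II, Zone IV, Zone V} → 150
  β (19, 18): covers {none} → 0
  γ (7, 3): covers {Zone I, Zone III, Zone IV} → 560
Maximum coverage at γ: 560 registered voters.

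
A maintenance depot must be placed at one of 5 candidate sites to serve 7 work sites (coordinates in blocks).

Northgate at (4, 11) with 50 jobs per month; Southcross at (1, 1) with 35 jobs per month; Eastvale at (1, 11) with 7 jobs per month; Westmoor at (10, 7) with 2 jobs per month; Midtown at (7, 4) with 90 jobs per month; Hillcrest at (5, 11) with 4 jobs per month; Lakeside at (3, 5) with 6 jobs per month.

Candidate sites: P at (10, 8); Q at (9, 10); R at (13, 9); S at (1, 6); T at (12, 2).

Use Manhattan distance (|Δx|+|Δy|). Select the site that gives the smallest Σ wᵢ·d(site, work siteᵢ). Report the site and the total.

S, total 1404 blocks

Total weighted distance at each candidate:
  P (10, 8): total = 1818
  Q (9, 10): total = 1772
  R (13, 9): total = 2472
  S (1, 6): total = 1404
  T (12, 2): total = 2190
Minimum is at S with total 1404 blocks.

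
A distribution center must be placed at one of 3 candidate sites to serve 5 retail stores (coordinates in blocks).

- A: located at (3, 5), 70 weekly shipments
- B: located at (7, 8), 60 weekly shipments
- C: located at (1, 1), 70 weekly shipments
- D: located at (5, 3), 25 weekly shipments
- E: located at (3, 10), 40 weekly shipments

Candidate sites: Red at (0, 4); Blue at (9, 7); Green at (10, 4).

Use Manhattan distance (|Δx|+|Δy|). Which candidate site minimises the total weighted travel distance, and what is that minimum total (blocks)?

Red, total 1730 blocks

Total weighted distance at each candidate:
  Red (0, 4): total = 1730
  Blue (9, 7): total = 2280
  Green (10, 4): total = 2490
Minimum is at Red with total 1730 blocks.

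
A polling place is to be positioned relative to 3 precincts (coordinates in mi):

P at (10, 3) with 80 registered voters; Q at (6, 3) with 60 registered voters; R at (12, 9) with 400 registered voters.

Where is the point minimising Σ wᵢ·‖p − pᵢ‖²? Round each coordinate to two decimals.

(11.04, 7.44)

The minimiser of Σwᵢ‖p−pᵢ‖² is the weighted centroid p* = (Σwᵢpᵢ)/(Σwᵢ).
Σwᵢ = 540.
Σwᵢxᵢ = 80·10 + 60·6 + 400·12 = 5960.
Σwᵢyᵢ = 80·3 + 60·3 + 400·9 = 4020.
x* = 5960/540 = 11.04, y* = 4020/540 = 7.44.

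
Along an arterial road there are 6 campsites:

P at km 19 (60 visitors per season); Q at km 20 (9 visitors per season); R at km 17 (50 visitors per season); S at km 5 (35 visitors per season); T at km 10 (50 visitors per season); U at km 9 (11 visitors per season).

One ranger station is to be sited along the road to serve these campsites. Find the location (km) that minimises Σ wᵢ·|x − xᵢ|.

x = 17

For a sum of weighted absolute distances on a line, the optimum is the weighted median (not the mean). Total weight W = 215; half-weight = 107.5.
Sort by position and accumulate weight:
  km 5 (S, w=35) → cum 35
  km 9 (U, w=11) → cum 46
  km 10 (T, w=50) → cum 96
  km 17 (R, w=50) → cum 146  ≥ 107.5 → median here
  km 19 (P, w=60) → cum 206
  km 20 (Q, w=9) → cum 215
Optimal location: km 17.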